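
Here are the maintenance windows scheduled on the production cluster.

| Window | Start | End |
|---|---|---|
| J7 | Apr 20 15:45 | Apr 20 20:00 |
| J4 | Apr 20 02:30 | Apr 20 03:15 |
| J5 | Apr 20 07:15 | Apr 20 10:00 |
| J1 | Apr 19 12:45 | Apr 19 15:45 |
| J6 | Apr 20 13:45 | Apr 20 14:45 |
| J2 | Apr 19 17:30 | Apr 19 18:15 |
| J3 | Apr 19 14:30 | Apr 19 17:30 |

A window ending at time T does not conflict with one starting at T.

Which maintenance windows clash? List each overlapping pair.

Sorted by start: J1, J3, J2, J4, J5, J6, J7.
J3 starts before J1 ends → J1 and J3 overlap.
J2 starts after J1 ends — done with J1.
J2 starts exactly when J3 ends (back-to-back, no overlap) — done with J3.
J4 starts after J2 ends — done with J2.
J5 starts after J4 ends — done with J4.
J6 starts after J5 ends — done with J5.
J7 starts after J6 ends.

J1 & J3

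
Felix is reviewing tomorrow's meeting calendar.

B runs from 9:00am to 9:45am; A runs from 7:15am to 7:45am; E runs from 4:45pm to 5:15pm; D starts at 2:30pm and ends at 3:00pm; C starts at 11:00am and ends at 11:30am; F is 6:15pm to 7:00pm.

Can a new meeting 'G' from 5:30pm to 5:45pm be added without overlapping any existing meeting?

Yes — the slot is free

A: ends 7:45am at or before G starts 5:30pm → clear.
B: ends 9:45am at or before G starts 5:30pm → clear.
C: ends 11:30am at or before G starts 5:30pm → clear.
D: ends 3:00pm at or before G starts 5:30pm → clear.
E: ends 5:15pm at or before G starts 5:30pm → clear.
F: starts 6:15pm at or after G ends 5:45pm → clear.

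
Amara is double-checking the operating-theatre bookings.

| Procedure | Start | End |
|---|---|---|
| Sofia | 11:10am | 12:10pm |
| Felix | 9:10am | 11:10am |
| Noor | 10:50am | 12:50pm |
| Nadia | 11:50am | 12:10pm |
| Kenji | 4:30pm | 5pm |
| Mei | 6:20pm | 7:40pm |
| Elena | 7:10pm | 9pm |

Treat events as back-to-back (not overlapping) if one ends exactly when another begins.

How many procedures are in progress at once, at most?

3

Sort all start/end points and keep a running count:
9:10am start Felix → 1
10:50am start Noor → 2
11:10am end Felix → 1
11:10am start Sofia → 2
11:50am start Nadia → 3
12:10pm end Nadia → 2
12:10pm end Sofia → 1
12:50pm end Noor → 0
4:30pm start Kenji → 1
5pm end Kenji → 0
6:20pm start Mei → 1
7:10pm start Elena → 2
7:40pm end Mei → 1
9pm end Elena → 0
Peak is 3, at 11:50am (Nadia, Noor, Sofia).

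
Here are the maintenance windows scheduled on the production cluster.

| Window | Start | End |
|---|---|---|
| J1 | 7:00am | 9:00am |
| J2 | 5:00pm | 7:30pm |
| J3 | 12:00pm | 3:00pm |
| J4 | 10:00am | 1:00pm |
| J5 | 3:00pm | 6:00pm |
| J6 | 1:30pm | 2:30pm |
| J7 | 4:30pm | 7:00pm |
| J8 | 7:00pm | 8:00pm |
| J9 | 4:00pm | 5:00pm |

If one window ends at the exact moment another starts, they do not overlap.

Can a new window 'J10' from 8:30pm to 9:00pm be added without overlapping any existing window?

J1: ends 9:00am at or before J10 starts 8:30pm → clear.
J4: ends 1:00pm at or before J10 starts 8:30pm → clear.
J3: ends 3:00pm at or before J10 starts 8:30pm → clear.
J6: ends 2:30pm at or before J10 starts 8:30pm → clear.
J5: ends 6:00pm at or before J10 starts 8:30pm → clear.
J9: ends 5:00pm at or before J10 starts 8:30pm → clear.
J7: ends 7:00pm at or before J10 starts 8:30pm → clear.
J2: ends 7:30pm at or before J10 starts 8:30pm → clear.
J8: ends 8:00pm at or before J10 starts 8:30pm → clear.

Yes — the slot is free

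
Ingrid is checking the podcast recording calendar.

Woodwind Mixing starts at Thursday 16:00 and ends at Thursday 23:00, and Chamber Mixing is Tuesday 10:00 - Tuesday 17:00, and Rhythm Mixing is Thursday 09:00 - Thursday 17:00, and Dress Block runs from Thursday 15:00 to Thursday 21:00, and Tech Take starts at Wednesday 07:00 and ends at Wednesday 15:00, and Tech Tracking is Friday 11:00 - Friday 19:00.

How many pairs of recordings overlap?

3

Sorted by start: Chamber Mixing, Tech Take, Rhythm Mixing, Dress Block, Woodwind Mixing, Tech Tracking.
Tech Take starts after Chamber Mixing ends, so nothing later overlaps Chamber Mixing either.
Rhythm Mixing starts after Tech Take ends, so nothing later overlaps Tech Take either.
Dress Block starts before Rhythm Mixing ends → Rhythm Mixing and Dress Block overlap.
Woodwind Mixing starts before Rhythm Mixing ends → Rhythm Mixing and Woodwind Mixing overlap.
Tech Tracking starts after Rhythm Mixing ends.
Woodwind Mixing starts before Dress Block ends → Dress Block and Woodwind Mixing overlap.
Tech Tracking starts after Dress Block ends.
Tech Tracking starts after Woodwind Mixing ends.
Overlapping pairs: Dress Block & Rhythm Mixing, Dress Block & Woodwind Mixing, Rhythm Mixing & Woodwind Mixing — 3 in total.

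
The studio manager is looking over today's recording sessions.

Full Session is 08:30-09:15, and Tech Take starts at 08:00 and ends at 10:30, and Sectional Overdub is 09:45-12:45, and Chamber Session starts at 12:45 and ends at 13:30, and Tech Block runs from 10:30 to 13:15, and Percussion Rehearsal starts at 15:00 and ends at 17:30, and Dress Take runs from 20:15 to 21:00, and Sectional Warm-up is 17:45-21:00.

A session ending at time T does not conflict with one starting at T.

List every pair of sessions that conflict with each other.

Chamber Session & Tech Block, Dress Take & Sectional Warm-up, Full Session & Tech Take, Sectional Overdub & Tech Block, Sectional Overdub & Tech Take

Sorted by start: Tech Take, Full Session, Sectional Overdub, Tech Block, Chamber Session, Percussion Rehearsal, Sectional Warm-up, Dress Take.
Full Session starts before Tech Take ends → Tech Take and Full Session overlap.
Sectional Overdub starts before Tech Take ends → Tech Take and Sectional Overdub overlap.
Tech Block starts exactly when Tech Take ends (back-to-back, no overlap), so nothing later overlaps Tech Take either.
Sectional Overdub starts after Full Session ends, so nothing later overlaps Full Session either.
Tech Block starts before Sectional Overdub ends → Sectional Overdub and Tech Block overlap.
Chamber Session starts exactly when Sectional Overdub ends (back-to-back, no overlap), so nothing later overlaps Sectional Overdub either.
Chamber Session starts before Tech Block ends → Tech Block and Chamber Session overlap.
Percussion Rehearsal starts after Tech Block ends, so nothing later overlaps Tech Block either.
Percussion Rehearsal starts after Chamber Session ends, so nothing later overlaps Chamber Session either.
Sectional Warm-up starts after Percussion Rehearsal ends, so nothing later overlaps Percussion Rehearsal either.
Dress Take starts before Sectional Warm-up ends → Sectional Warm-up and Dress Take overlap.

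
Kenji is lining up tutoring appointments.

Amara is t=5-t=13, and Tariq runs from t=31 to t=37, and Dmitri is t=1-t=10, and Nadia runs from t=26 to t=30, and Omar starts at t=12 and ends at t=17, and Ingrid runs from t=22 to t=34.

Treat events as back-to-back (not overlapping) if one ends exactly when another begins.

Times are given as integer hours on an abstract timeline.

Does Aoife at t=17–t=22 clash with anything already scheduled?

Dmitri: ends t=10 at or before Aoife starts t=17 → clear.
Amara: ends t=13 at or before Aoife starts t=17 → clear.
Omar: ends t=17 at or before Aoife starts t=17 → clear.
Ingrid: starts t=22 at or after Aoife ends t=22 → clear.
Nadia: starts t=26 at or after Aoife ends t=22 → clear.
Tariq: starts t=31 at or after Aoife ends t=22 → clear.

No — it doesn't clash with anything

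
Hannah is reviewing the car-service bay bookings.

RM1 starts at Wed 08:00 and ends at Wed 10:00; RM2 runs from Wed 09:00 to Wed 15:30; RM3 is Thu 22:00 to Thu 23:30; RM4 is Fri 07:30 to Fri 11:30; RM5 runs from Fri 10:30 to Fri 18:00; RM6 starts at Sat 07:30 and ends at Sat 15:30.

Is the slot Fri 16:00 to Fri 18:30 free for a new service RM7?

No — it overlaps RM5

RM1: ends Wed 10:00 at or before RM7 starts Fri 16:00 → clear.
RM2: ends Wed 15:30 at or before RM7 starts Fri 16:00 → clear.
RM3: ends Thu 23:30 at or before RM7 starts Fri 16:00 → clear.
RM4: ends Fri 11:30 at or before RM7 starts Fri 16:00 → clear.
RM5: starts Fri 10:30 before RM7 ends Fri 18:30, and ends Fri 18:00 after RM7 starts Fri 16:00 → overlap.
RM6: starts Sat 07:30 at or after RM7 ends Fri 18:30 → clear.
RM7 overlaps RM5.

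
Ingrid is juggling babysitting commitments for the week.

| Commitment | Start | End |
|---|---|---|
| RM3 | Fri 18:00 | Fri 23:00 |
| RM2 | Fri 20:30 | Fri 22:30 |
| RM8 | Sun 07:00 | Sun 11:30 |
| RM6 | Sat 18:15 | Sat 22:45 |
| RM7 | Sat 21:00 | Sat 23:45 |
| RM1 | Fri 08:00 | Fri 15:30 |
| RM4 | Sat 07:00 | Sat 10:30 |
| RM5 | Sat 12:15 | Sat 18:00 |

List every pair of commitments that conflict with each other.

RM2 & RM3, RM6 & RM7

Sorted by start: RM1, RM3, RM2, RM4, RM5, RM6, RM7, RM8.
RM3 starts after RM1 ends, so nothing later overlaps RM1 either.
RM2 starts before RM3 ends → RM3 and RM2 overlap.
RM4 starts after RM3 ends, so nothing later overlaps RM3 either.
RM4 starts after RM2 ends, so nothing later overlaps RM2 either.
RM5 starts after RM4 ends, so nothing later overlaps RM4 either.
RM6 starts after RM5 ends, so nothing later overlaps RM5 either.
RM7 starts before RM6 ends → RM6 and RM7 overlap.
RM8 starts after RM6 ends.
RM8 starts after RM7 ends.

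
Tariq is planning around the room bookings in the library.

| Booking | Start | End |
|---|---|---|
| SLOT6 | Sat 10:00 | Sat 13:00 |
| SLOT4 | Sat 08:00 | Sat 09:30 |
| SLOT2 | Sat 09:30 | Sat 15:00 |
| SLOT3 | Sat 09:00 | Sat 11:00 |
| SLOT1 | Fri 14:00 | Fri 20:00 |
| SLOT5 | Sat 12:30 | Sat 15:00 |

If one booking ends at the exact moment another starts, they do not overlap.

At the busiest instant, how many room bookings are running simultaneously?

3

Sort all start/end points and keep a running count:
Fri 14:00 start SLOT1 → 1
Fri 20:00 end SLOT1 → 0
Sat 08:00 start SLOT4 → 1
Sat 09:00 start SLOT3 → 2
Sat 09:30 end SLOT4 → 1
Sat 09:30 start SLOT2 → 2
Sat 10:00 start SLOT6 → 3
Sat 11:00 end SLOT3 → 2
Sat 12:30 start SLOT5 → 3
Sat 13:00 end SLOT6 → 2
Sat 15:00 end SLOT2 → 1
Sat 15:00 end SLOT5 → 0
Peak is 3, at Sat 10:00 (SLOT2, SLOT3, SLOT6).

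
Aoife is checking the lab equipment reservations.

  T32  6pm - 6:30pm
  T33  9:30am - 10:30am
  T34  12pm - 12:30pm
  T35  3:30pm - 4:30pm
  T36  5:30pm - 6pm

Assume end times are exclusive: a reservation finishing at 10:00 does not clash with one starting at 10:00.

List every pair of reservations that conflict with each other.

Two intervals overlap when each starts before the other ends.
Sorted by start: T33, T34, T35, T36, T32.
T34 starts after T33 ends, so nothing later overlaps T33 either.
T35 starts after T34 ends, so nothing later overlaps T34 either.
T36 starts after T35 ends, so nothing later overlaps T35 either.
T32 starts exactly when T36 ends (back-to-back, no overlap).

no overlapping pairs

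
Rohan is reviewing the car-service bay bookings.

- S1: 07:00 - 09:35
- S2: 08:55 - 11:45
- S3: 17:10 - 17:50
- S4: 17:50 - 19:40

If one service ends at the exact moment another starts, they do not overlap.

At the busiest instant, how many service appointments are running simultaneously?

2

Sort all start/end points and keep a running count:
07:00 start S1 → 1
08:55 start S2 → 2
09:35 end S1 → 1
11:45 end S2 → 0
17:10 start S3 → 1
17:50 end S3 → 0
17:50 start S4 → 1
19:40 end S4 → 0
Peak is 2, at 08:55 (S1, S2).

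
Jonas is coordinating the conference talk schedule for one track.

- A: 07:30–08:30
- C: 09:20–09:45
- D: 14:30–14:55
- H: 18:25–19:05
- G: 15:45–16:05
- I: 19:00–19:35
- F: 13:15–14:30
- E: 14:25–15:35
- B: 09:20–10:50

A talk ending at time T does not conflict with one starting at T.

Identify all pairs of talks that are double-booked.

Two intervals overlap when each starts before the other ends.
Sorted by start: A, B, C, F, E, D, G, H, I.
B starts after A ends; A is clear from here.
C starts before B ends → B and C overlap.
F starts after B ends; B is clear from here.
F starts after C ends; C is clear from here.
E starts before F ends → F and E overlap.
D starts exactly when F ends (back-to-back, no overlap); F is clear from here.
D starts before E ends → E and D overlap.
G starts after E ends; E is clear from here.
G starts after D ends; D is clear from here.
H starts after G ends; G is clear from here.
I starts before H ends → H and I overlap.

B & C, D & E, E & F, H & I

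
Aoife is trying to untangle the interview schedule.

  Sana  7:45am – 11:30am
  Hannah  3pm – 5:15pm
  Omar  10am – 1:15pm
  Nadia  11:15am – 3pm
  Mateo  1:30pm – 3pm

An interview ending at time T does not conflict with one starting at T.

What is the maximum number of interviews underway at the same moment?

Sweep the timeline, counting +1 at each start and −1 at each end (ends before starts at a tie):
7:45am start Sana → 1
10am start Omar → 2
11:15am start Nadia → 3
11:30am end Sana → 2
1:15pm end Omar → 1
1:30pm start Mateo → 2
3pm end Mateo → 1
3pm end Nadia → 0
3pm start Hannah → 1
5:15pm end Hannah → 0
Peak is 3, at 11:15am (Nadia, Omar, Sana).

3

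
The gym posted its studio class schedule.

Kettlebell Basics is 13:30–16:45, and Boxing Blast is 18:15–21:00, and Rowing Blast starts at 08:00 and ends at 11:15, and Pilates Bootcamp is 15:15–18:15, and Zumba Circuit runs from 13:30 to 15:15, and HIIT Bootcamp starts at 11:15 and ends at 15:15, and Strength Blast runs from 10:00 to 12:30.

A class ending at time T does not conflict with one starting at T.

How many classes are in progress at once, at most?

Sweep the timeline, counting +1 at each start and −1 at each end (ends before starts at a tie):
08:00 start Rowing Blast → 1
10:00 start Strength Blast → 2
11:15 end Rowing Blast → 1
11:15 start HIIT Bootcamp → 2
12:30 end Strength Blast → 1
13:30 start Kettlebell Basics → 2
13:30 start Zumba Circuit → 3
15:15 end HIIT Bootcamp → 2
15:15 end Zumba Circuit → 1
15:15 start Pilates Bootcamp → 2
16:45 end Kettlebell Basics → 1
18:15 end Pilates Bootcamp → 0
18:15 start Boxing Blast → 1
21:00 end Boxing Blast → 0
Peak is 3, at 13:30 (HIIT Bootcamp, Kettlebell Basics, Zumba Circuit).

3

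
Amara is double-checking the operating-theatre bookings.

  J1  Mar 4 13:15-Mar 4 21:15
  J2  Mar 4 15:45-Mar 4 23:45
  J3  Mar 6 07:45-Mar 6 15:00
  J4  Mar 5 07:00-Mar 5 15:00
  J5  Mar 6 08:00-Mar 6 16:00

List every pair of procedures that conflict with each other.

J1 & J2, J3 & J5

Sorted by start: J1, J2, J4, J3, J5.
J2 starts before J1 ends → J1 and J2 overlap.
J4 starts after J1 ends, so J1 has no further overlaps.
J4 starts after J2 ends, so J2 has no further overlaps.
J3 starts after J4 ends, so J4 has no further overlaps.
J5 starts before J3 ends → J3 and J5 overlap.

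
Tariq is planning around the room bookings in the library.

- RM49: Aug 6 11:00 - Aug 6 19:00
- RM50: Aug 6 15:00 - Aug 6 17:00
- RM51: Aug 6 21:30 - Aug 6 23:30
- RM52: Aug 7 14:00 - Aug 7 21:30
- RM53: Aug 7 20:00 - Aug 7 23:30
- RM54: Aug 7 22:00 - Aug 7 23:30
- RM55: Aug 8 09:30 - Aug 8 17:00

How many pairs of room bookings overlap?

Sorted by start: RM49, RM50, RM51, RM52, RM53, RM54, RM55.
RM50 starts before RM49 ends → RM49 and RM50 overlap.
RM51 starts after RM49 ends; RM49 is clear from here.
RM51 starts after RM50 ends; RM50 is clear from here.
RM52 starts after RM51 ends; RM51 is clear from here.
RM53 starts before RM52 ends → RM52 and RM53 overlap.
RM54 starts after RM52 ends; RM52 is clear from here.
RM54 starts before RM53 ends → RM53 and RM54 overlap.
RM55 starts after RM53 ends.
RM55 starts after RM54 ends.
Overlapping pairs: RM49 & RM50, RM52 & RM53, RM53 & RM54 — 3 in total.

3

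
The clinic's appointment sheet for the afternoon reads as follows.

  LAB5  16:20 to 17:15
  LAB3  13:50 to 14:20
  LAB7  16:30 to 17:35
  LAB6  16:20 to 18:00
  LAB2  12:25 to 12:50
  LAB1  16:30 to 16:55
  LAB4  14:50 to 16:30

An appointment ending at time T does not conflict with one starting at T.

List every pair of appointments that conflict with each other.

LAB1 & LAB5, LAB1 & LAB6, LAB1 & LAB7, LAB4 & LAB5, LAB4 & LAB6, LAB5 & LAB6, LAB5 & LAB7, LAB6 & LAB7

Check each pair: they overlap iff neither finishes before the other starts.
Sorted by start: LAB2, LAB3, LAB4, LAB5, LAB6, LAB1, LAB7.
LAB3 starts after LAB2 ends; LAB2 is clear from here.
LAB4 starts after LAB3 ends; LAB3 is clear from here.
LAB5 starts before LAB4 ends → LAB4 and LAB5 overlap.
LAB6 starts before LAB4 ends → LAB4 and LAB6 overlap.
LAB1 starts exactly when LAB4 ends (back-to-back, no overlap); LAB4 is clear from here.
LAB6 starts before LAB5 ends → LAB5 and LAB6 overlap.
LAB1 starts before LAB5 ends → LAB5 and LAB1 overlap.
LAB7 starts before LAB5 ends → LAB5 and LAB7 overlap.
LAB1 starts before LAB6 ends → LAB6 and LAB1 overlap.
LAB7 starts before LAB6 ends → LAB6 and LAB7 overlap.
LAB7 starts before LAB1 ends → LAB1 and LAB7 overlap.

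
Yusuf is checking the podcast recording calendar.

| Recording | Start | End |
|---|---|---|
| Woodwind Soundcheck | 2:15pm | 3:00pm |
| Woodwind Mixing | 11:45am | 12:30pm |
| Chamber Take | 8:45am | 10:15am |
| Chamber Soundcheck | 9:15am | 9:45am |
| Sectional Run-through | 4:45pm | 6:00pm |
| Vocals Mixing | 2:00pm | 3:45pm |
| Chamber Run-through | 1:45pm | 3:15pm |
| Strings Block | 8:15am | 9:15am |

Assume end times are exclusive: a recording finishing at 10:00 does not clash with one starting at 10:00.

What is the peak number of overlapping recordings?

3

Walk through starts and ends in time order (an end at T is processed before a start at T):
8:15am start Strings Block → 1
8:45am start Chamber Take → 2
9:15am end Strings Block → 1
9:15am start Chamber Soundcheck → 2
9:45am end Chamber Soundcheck → 1
10:15am end Chamber Take → 0
11:45am start Woodwind Mixing → 1
12:30pm end Woodwind Mixing → 0
1:45pm start Chamber Run-through → 1
2:00pm start Vocals Mixing → 2
2:15pm start Woodwind Soundcheck → 3
3:00pm end Woodwind Soundcheck → 2
3:15pm end Chamber Run-through → 1
3:45pm end Vocals Mixing → 0
4:45pm start Sectional Run-through → 1
6:00pm end Sectional Run-through → 0
Peak is 3, at 2:15pm (Chamber Run-through, Vocals Mixing, Woodwind Soundcheck).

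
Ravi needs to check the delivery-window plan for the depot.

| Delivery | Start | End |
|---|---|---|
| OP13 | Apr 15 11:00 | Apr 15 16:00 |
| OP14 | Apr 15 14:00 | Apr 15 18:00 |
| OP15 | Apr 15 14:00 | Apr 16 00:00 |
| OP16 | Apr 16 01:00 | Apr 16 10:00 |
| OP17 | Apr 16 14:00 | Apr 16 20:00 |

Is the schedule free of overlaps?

Sorted by start: OP13, OP14, OP15, OP16, OP17.
OP14 starts before OP13 ends → OP13 and OP14 overlap.
That's a conflict, so the schedule is not conflict-free.

No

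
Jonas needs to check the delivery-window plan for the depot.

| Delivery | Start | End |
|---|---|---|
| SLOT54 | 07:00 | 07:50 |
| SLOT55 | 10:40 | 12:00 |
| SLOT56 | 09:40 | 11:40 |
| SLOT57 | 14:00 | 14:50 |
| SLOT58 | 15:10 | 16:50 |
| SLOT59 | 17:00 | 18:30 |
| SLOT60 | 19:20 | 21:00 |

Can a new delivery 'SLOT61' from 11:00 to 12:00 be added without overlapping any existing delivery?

SLOT54: ends 07:50 at or before SLOT61 starts 11:00 → clear.
SLOT56: starts 09:40 before SLOT61 ends 12:00, and ends 11:40 after SLOT61 starts 11:00 → overlap.
SLOT55: starts 10:40 before SLOT61 ends 12:00, and ends 12:00 after SLOT61 starts 11:00 → overlap.
SLOT57: starts 14:00 at or after SLOT61 ends 12:00 → clear.
SLOT58: starts 15:10 at or after SLOT61 ends 12:00 → clear.
SLOT59: starts 17:00 at or after SLOT61 ends 12:00 → clear.
SLOT60: starts 19:20 at or after SLOT61 ends 12:00 → clear.
SLOT61 overlaps SLOT55, SLOT56.

No — it overlaps SLOT55, SLOT56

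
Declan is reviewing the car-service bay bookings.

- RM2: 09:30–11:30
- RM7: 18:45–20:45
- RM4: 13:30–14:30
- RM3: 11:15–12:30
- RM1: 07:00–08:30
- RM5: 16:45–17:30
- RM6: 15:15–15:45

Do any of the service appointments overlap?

Two intervals overlap when each starts before the other ends.
Sorted by start: RM1, RM2, RM3, RM4, RM6, RM5, RM7.
RM2 starts after RM1 ends, so RM1 has no further overlaps.
RM3 starts before RM2 ends → RM2 and RM3 overlap.
That's a conflict, so the schedule is not conflict-free.

Yes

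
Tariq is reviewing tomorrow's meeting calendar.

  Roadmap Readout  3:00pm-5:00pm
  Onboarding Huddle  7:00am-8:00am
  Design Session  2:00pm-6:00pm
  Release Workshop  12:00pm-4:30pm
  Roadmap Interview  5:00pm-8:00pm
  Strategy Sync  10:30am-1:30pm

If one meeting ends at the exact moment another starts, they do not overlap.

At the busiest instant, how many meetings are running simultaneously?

3

Sort all start/end points and keep a running count:
7:00am start Onboarding Huddle → 1
8:00am end Onboarding Huddle → 0
10:30am start Strategy Sync → 1
12:00pm start Release Workshop → 2
1:30pm end Strategy Sync → 1
2:00pm start Design Session → 2
3:00pm start Roadmap Readout → 3
4:30pm end Release Workshop → 2
5:00pm end Roadmap Readout → 1
5:00pm start Roadmap Interview → 2
6:00pm end Design Session → 1
8:00pm end Roadmap Interview → 0
Peak is 3, at 3:00pm (Design Session, Release Workshop, Roadmap Readout).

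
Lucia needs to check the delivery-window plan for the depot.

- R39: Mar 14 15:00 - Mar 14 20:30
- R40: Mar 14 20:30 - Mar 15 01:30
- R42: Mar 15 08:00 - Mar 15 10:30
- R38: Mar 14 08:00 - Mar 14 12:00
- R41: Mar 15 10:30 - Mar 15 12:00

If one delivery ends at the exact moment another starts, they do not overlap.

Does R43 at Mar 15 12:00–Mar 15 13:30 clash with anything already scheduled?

No — it doesn't clash with anything

R38: ends Mar 14 12:00 at or before R43 starts Mar 15 12:00 → clear.
R39: ends Mar 14 20:30 at or before R43 starts Mar 15 12:00 → clear.
R40: ends Mar 15 01:30 at or before R43 starts Mar 15 12:00 → clear.
R42: ends Mar 15 10:30 at or before R43 starts Mar 15 12:00 → clear.
R41: ends Mar 15 12:00 at or before R43 starts Mar 15 12:00 → clear.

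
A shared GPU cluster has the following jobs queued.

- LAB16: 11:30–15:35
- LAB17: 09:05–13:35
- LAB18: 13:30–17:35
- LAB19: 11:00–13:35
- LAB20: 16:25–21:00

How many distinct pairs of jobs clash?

Check each pair: they overlap iff neither finishes before the other starts.
Sorted by start: LAB17, LAB19, LAB16, LAB18, LAB20.
LAB19 starts before LAB17 ends → LAB17 and LAB19 overlap.
LAB16 starts before LAB17 ends → LAB17 and LAB16 overlap.
LAB18 starts before LAB17 ends → LAB17 and LAB18 overlap.
LAB20 starts after LAB17 ends.
LAB16 starts before LAB19 ends → LAB19 and LAB16 overlap.
LAB18 starts before LAB19 ends → LAB19 and LAB18 overlap.
LAB20 starts after LAB19 ends.
LAB18 starts before LAB16 ends → LAB16 and LAB18 overlap.
LAB20 starts after LAB16 ends.
LAB20 starts before LAB18 ends → LAB18 and LAB20 overlap.
Overlapping pairs: LAB16 & LAB17, LAB16 & LAB18, LAB16 & LAB19, LAB17 & LAB18, LAB17 & LAB19, LAB18 & LAB19, LAB18 & LAB20 — 7 in total.

7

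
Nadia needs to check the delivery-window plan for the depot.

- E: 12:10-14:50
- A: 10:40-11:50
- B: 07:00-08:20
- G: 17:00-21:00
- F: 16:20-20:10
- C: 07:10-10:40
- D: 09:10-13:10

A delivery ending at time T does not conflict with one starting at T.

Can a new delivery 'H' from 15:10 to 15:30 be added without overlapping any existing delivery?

B: ends 08:20 at or before H starts 15:10 → clear.
C: ends 10:40 at or before H starts 15:10 → clear.
D: ends 13:10 at or before H starts 15:10 → clear.
A: ends 11:50 at or before H starts 15:10 → clear.
E: ends 14:50 at or before H starts 15:10 → clear.
F: starts 16:20 at or after H ends 15:30 → clear.
G: starts 17:00 at or after H ends 15:30 → clear.

Yes — the slot is free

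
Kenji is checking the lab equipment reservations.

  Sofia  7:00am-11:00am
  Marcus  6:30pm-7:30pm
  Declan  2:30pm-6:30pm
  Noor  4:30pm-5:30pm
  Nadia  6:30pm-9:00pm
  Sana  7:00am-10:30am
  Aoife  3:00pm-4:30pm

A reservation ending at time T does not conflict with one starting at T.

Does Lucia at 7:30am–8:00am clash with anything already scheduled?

Sana: starts 7:00am before Lucia ends 8:00am, and ends 10:30am after Lucia starts 7:30am → overlap.
Sofia: starts 7:00am before Lucia ends 8:00am, and ends 11:00am after Lucia starts 7:30am → overlap.
Declan: starts 2:30pm at or after Lucia ends 8:00am → clear.
Aoife: starts 3:00pm at or after Lucia ends 8:00am → clear.
Noor: starts 4:30pm at or after Lucia ends 8:00am → clear.
Marcus: starts 6:30pm at or after Lucia ends 8:00am → clear.
Nadia: starts 6:30pm at or after Lucia ends 8:00am → clear.
Lucia overlaps Sana, Sofia.

Yes — it overlaps Sana, Sofia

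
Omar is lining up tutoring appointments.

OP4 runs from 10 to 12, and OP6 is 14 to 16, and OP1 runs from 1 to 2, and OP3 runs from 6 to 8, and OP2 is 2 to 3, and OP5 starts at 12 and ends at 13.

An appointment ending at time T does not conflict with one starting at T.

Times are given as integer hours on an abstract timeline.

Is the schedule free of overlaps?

Yes

Check each pair: they overlap iff neither finishes before the other starts.
Sorted by start: OP1, OP2, OP3, OP4, OP5, OP6.
OP2 starts exactly when OP1 ends (back-to-back, no overlap); OP1 is clear from here.
OP3 starts after OP2 ends; OP2 is clear from here.
OP4 starts after OP3 ends; OP3 is clear from here.
OP5 starts exactly when OP4 ends (back-to-back, no overlap); OP4 is clear from here.
OP6 starts after OP5 ends.
Every pair is clear; the schedule has no overlaps.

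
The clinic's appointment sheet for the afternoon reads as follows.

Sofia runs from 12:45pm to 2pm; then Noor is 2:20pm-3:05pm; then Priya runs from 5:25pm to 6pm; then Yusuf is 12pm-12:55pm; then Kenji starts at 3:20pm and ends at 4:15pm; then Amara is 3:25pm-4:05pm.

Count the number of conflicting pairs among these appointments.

Sorted by start: Yusuf, Sofia, Noor, Kenji, Amara, Priya.
Sofia starts before Yusuf ends → Yusuf and Sofia overlap.
Noor starts after Yusuf ends — done with Yusuf.
Noor starts after Sofia ends — done with Sofia.
Kenji starts after Noor ends — done with Noor.
Amara starts before Kenji ends → Kenji and Amara overlap.
Priya starts after Kenji ends.
Priya starts after Amara ends.
Overlapping pairs: Amara & Kenji, Sofia & Yusuf — 2 in total.

2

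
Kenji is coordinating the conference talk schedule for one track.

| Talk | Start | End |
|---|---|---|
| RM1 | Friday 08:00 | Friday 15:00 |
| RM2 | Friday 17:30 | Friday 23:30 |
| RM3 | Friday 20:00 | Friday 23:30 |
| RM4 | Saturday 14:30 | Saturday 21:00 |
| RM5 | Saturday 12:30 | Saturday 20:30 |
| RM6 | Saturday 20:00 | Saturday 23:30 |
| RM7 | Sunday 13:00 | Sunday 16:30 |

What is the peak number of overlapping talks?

Sort all start/end points and keep a running count:
Friday 08:00 start RM1 → 1
Friday 15:00 end RM1 → 0
Friday 17:30 start RM2 → 1
Friday 20:00 start RM3 → 2
Friday 23:30 end RM2 → 1
Friday 23:30 end RM3 → 0
Saturday 12:30 start RM5 → 1
Saturday 14:30 start RM4 → 2
Saturday 20:00 start RM6 → 3
Saturday 20:30 end RM5 → 2
Saturday 21:00 end RM4 → 1
Saturday 23:30 end RM6 → 0
Sunday 13:00 start RM7 → 1
Sunday 16:30 end RM7 → 0
Peak is 3, at Saturday 20:00 (RM4, RM5, RM6).

3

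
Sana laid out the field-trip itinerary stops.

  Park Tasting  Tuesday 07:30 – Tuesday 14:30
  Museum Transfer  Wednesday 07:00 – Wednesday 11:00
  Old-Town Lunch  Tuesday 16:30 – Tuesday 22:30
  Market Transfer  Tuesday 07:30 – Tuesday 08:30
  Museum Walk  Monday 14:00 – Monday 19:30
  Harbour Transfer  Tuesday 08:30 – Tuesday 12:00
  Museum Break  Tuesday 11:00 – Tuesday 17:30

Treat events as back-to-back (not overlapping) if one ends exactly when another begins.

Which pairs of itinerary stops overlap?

Harbour Transfer & Museum Break, Harbour Transfer & Park Tasting, Market Transfer & Park Tasting, Museum Break & Old-Town Lunch, Museum Break & Park Tasting

Sorted by start: Museum Walk, Market Transfer, Park Tasting, Harbour Transfer, Museum Break, Old-Town Lunch, Museum Transfer.
Market Transfer starts after Museum Walk ends — done with Museum Walk.
Park Tasting starts before Market Transfer ends → Market Transfer and Park Tasting overlap.
Harbour Transfer starts exactly when Market Transfer ends (back-to-back, no overlap) — done with Market Transfer.
Harbour Transfer starts before Park Tasting ends → Park Tasting and Harbour Transfer overlap.
Museum Break starts before Park Tasting ends → Park Tasting and Museum Break overlap.
Old-Town Lunch starts after Park Tasting ends — done with Park Tasting.
Museum Break starts before Harbour Transfer ends → Harbour Transfer and Museum Break overlap.
Old-Town Lunch starts after Harbour Transfer ends — done with Harbour Transfer.
Old-Town Lunch starts before Museum Break ends → Museum Break and Old-Town Lunch overlap.
Museum Transfer starts after Museum Break ends.
Museum Transfer starts after Old-Town Lunch ends.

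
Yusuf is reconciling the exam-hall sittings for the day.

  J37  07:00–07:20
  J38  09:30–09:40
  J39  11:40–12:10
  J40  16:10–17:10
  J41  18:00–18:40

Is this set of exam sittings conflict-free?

Sorted by start: J37, J38, J39, J40, J41.
J38 starts after J37 ends; J37 is clear from here.
J39 starts after J38 ends; J38 is clear from here.
J40 starts after J39 ends; J39 is clear from here.
J41 starts after J40 ends.
Every pair is clear; the schedule has no overlaps.

Yes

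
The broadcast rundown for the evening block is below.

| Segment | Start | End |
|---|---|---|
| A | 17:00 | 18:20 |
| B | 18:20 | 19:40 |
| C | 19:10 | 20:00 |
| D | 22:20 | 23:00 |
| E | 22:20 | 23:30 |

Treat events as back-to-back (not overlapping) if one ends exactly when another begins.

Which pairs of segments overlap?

Sorted by start: A, B, C, D, E.
B starts exactly when A ends (back-to-back, no overlap), so A has no further overlaps.
C starts before B ends → B and C overlap.
D starts after B ends, so B has no further overlaps.
D starts after C ends, so C has no further overlaps.
E starts before D ends → D and E overlap.

B & C, D & E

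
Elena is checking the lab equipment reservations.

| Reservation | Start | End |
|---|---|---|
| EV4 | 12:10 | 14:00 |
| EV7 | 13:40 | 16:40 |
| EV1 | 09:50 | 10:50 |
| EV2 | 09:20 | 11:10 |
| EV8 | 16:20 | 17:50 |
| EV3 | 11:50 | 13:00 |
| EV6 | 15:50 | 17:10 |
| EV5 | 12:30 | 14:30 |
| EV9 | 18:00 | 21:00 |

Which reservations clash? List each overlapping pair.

EV1 & EV2, EV3 & EV4, EV3 & EV5, EV4 & EV5, EV4 & EV7, EV5 & EV7, EV6 & EV7, EV6 & EV8, EV7 & EV8

Sorted by start: EV2, EV1, EV3, EV4, EV5, EV7, EV6, EV8, EV9.
EV1 starts before EV2 ends → EV2 and EV1 overlap.
EV3 starts after EV2 ends — done with EV2.
EV3 starts after EV1 ends — done with EV1.
EV4 starts before EV3 ends → EV3 and EV4 overlap.
EV5 starts before EV3 ends → EV3 and EV5 overlap.
EV7 starts after EV3 ends — done with EV3.
EV5 starts before EV4 ends → EV4 and EV5 overlap.
EV7 starts before EV4 ends → EV4 and EV7 overlap.
EV6 starts after EV4 ends — done with EV4.
EV7 starts before EV5 ends → EV5 and EV7 overlap.
EV6 starts after EV5 ends — done with EV5.
EV6 starts before EV7 ends → EV7 and EV6 overlap.
EV8 starts before EV7 ends → EV7 and EV8 overlap.
EV9 starts after EV7 ends.
EV8 starts before EV6 ends → EV6 and EV8 overlap.
EV9 starts after EV6 ends.
EV9 starts after EV8 ends.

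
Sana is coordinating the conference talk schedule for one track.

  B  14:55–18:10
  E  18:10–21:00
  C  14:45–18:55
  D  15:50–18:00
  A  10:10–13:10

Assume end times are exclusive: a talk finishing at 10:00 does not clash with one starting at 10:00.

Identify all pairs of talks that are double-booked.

B & C, B & D, C & D, C & E

Sorted by start: A, C, B, D, E.
C starts after A ends — done with A.
B starts before C ends → C and B overlap.
D starts before C ends → C and D overlap.
E starts before C ends → C and E overlap.
D starts before B ends → B and D overlap.
E starts exactly when B ends (back-to-back, no overlap).
E starts after D ends.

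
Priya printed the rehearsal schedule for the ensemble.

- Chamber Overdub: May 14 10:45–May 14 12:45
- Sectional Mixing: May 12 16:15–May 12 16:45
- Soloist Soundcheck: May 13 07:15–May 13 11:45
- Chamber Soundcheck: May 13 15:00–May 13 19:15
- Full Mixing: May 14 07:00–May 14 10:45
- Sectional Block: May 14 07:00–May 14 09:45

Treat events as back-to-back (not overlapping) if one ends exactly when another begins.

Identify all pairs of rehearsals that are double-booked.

Sorted by start: Sectional Mixing, Soloist Soundcheck, Chamber Soundcheck, Full Mixing, Sectional Block, Chamber Overdub.
Soloist Soundcheck starts after Sectional Mixing ends, so nothing later overlaps Sectional Mixing either.
Chamber Soundcheck starts after Soloist Soundcheck ends, so nothing later overlaps Soloist Soundcheck either.
Full Mixing starts after Chamber Soundcheck ends, so nothing later overlaps Chamber Soundcheck either.
Sectional Block starts before Full Mixing ends → Full Mixing and Sectional Block overlap.
Chamber Overdub starts exactly when Full Mixing ends (back-to-back, no overlap).
Chamber Overdub starts after Sectional Block ends.

Full Mixing & Sectional Block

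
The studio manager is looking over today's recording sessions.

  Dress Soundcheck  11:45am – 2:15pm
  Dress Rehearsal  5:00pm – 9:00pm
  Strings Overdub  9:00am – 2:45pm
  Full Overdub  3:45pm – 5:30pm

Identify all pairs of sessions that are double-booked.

Check each pair: they overlap iff neither finishes before the other starts.
Sorted by start: Strings Overdub, Dress Soundcheck, Full Overdub, Dress Rehearsal.
Dress Soundcheck starts before Strings Overdub ends → Strings Overdub and Dress Soundcheck overlap.
Full Overdub starts after Strings Overdub ends — done with Strings Overdub.
Full Overdub starts after Dress Soundcheck ends — done with Dress Soundcheck.
Dress Rehearsal starts before Full Overdub ends → Full Overdub and Dress Rehearsal overlap.

Dress Rehearsal & Full Overdub, Dress Soundcheck & Strings Overdub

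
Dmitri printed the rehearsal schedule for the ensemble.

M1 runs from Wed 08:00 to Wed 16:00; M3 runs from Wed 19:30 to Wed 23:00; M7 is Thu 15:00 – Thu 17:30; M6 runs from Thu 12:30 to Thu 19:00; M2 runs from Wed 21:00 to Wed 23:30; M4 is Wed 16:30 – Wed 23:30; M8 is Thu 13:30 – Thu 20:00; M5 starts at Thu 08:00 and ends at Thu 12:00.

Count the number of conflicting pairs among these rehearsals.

Sorted by start: M1, M4, M3, M2, M5, M6, M8, M7.
M4 starts after M1 ends; M1 is clear from here.
M3 starts before M4 ends → M4 and M3 overlap.
M2 starts before M4 ends → M4 and M2 overlap.
M5 starts after M4 ends; M4 is clear from here.
M2 starts before M3 ends → M3 and M2 overlap.
M5 starts after M3 ends; M3 is clear from here.
M5 starts after M2 ends; M2 is clear from here.
M6 starts after M5 ends; M5 is clear from here.
M8 starts before M6 ends → M6 and M8 overlap.
M7 starts before M6 ends → M6 and M7 overlap.
M7 starts before M8 ends → M8 and M7 overlap.
Overlapping pairs: M2 & M3, M2 & M4, M3 & M4, M6 & M7, M6 & M8, M7 & M8 — 6 in total.

6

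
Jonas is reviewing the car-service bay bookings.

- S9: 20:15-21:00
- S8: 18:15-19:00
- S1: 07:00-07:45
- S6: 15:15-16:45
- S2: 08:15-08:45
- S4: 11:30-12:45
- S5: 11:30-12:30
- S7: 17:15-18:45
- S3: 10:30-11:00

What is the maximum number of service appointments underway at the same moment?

2

Sweep the timeline, counting +1 at each start and −1 at each end (ends before starts at a tie):
07:00 start S1 → 1
07:45 end S1 → 0
08:15 start S2 → 1
08:45 end S2 → 0
10:30 start S3 → 1
11:00 end S3 → 0
11:30 start S4 → 1
11:30 start S5 → 2
12:30 end S5 → 1
12:45 end S4 → 0
15:15 start S6 → 1
16:45 end S6 → 0
17:15 start S7 → 1
18:15 start S8 → 2
18:45 end S7 → 1
19:00 end S8 → 0
20:15 start S9 → 1
21:00 end S9 → 0
Peak is 2, at 11:30 (S4, S5).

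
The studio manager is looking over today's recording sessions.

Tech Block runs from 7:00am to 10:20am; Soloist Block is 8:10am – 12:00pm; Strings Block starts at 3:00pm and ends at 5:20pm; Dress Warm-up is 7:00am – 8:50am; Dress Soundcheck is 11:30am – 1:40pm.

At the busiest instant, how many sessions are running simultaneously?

Sort all start/end points and keep a running count:
7:00am start Dress Warm-up → 1
7:00am start Tech Block → 2
8:10am start Soloist Block → 3
8:50am end Dress Warm-up → 2
10:20am end Tech Block → 1
11:30am start Dress Soundcheck → 2
12:00pm end Soloist Block → 1
1:40pm end Dress Soundcheck → 0
3:00pm start Strings Block → 1
5:20pm end Strings Block → 0
Peak is 3, at 8:10am (Dress Warm-up, Soloist Block, Tech Block).

3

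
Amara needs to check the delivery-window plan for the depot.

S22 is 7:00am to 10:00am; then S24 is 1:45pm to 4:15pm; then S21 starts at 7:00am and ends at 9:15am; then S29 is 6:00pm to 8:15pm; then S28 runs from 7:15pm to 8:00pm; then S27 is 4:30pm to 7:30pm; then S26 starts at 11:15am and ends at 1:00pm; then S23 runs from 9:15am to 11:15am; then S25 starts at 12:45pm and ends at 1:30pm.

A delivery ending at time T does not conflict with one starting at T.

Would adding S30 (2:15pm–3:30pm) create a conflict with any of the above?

S21: ends 9:15am at or before S30 starts 2:15pm → clear.
S22: ends 10:00am at or before S30 starts 2:15pm → clear.
S23: ends 11:15am at or before S30 starts 2:15pm → clear.
S26: ends 1:00pm at or before S30 starts 2:15pm → clear.
S25: ends 1:30pm at or before S30 starts 2:15pm → clear.
S24: starts 1:45pm before S30 ends 3:30pm, and ends 4:15pm after S30 starts 2:15pm → overlap.
S27: starts 4:30pm at or after S30 ends 3:30pm → clear.
S29: starts 6:00pm at or after S30 ends 3:30pm → clear.
S28: starts 7:15pm at or after S30 ends 3:30pm → clear.
S30 overlaps S24.

Yes — it overlaps S24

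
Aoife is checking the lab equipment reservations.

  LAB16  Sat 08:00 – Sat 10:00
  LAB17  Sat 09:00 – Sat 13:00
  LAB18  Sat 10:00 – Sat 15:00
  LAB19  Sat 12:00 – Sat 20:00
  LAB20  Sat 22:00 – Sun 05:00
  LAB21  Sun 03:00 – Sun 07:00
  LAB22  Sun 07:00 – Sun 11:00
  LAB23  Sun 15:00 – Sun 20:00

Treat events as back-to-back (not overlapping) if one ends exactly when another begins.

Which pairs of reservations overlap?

Sorted by start: LAB16, LAB17, LAB18, LAB19, LAB20, LAB21, LAB22, LAB23.
LAB17 starts before LAB16 ends → LAB16 and LAB17 overlap.
LAB18 starts exactly when LAB16 ends (back-to-back, no overlap); LAB16 is clear from here.
LAB18 starts before LAB17 ends → LAB17 and LAB18 overlap.
LAB19 starts before LAB17 ends → LAB17 and LAB19 overlap.
LAB20 starts after LAB17 ends; LAB17 is clear from here.
LAB19 starts before LAB18 ends → LAB18 and LAB19 overlap.
LAB20 starts after LAB18 ends; LAB18 is clear from here.
LAB20 starts after LAB19 ends; LAB19 is clear from here.
LAB21 starts before LAB20 ends → LAB20 and LAB21 overlap.
LAB22 starts after LAB20 ends; LAB20 is clear from here.
LAB22 starts exactly when LAB21 ends (back-to-back, no overlap); LAB21 is clear from here.
LAB23 starts after LAB22 ends.

LAB16 & LAB17, LAB17 & LAB18, LAB17 & LAB19, LAB18 & LAB19, LAB20 & LAB21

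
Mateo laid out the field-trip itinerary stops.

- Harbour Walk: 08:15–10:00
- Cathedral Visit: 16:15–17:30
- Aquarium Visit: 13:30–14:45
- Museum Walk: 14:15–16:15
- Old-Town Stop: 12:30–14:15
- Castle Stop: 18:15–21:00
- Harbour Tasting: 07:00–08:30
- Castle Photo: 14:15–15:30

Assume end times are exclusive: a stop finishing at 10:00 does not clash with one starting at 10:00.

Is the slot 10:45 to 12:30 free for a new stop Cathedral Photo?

Yes — the slot is free

Harbour Tasting: ends 08:30 at or before Cathedral Photo starts 10:45 → clear.
Harbour Walk: ends 10:00 at or before Cathedral Photo starts 10:45 → clear.
Old-Town Stop: starts 12:30 at or after Cathedral Photo ends 12:30 → clear.
Aquarium Visit: starts 13:30 at or after Cathedral Photo ends 12:30 → clear.
Castle Photo: starts 14:15 at or after Cathedral Photo ends 12:30 → clear.
Museum Walk: starts 14:15 at or after Cathedral Photo ends 12:30 → clear.
Cathedral Visit: starts 16:15 at or after Cathedral Photo ends 12:30 → clear.
Castle Stop: starts 18:15 at or after Cathedral Photo ends 12:30 → clear.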